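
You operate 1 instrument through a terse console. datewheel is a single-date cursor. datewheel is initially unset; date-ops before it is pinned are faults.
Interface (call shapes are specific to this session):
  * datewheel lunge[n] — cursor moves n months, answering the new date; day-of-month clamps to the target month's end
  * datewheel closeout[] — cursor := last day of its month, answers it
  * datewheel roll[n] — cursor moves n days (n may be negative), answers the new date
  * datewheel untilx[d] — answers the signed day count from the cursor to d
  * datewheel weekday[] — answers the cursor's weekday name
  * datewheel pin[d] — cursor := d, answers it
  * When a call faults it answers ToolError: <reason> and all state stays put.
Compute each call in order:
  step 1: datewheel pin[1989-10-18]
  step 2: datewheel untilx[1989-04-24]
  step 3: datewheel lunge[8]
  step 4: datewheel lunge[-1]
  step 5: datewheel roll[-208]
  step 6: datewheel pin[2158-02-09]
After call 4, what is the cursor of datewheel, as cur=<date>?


Answer: cur=1990-05-18

Derivation:
! 1. datewheel pin(d→1989-10-18) -> 1989-10-18
! 2. datewheel untilx(d→1989-04-24) -> -177
! 3. datewheel lunge(n→8) -> 1990-06-18
! 4. datewheel lunge(n→-1) -> 1990-05-18
! 5. datewheel roll(n→-208) -> 1989-10-22
! 6. datewheel pin(d→2158-02-09) -> 2158-02-09


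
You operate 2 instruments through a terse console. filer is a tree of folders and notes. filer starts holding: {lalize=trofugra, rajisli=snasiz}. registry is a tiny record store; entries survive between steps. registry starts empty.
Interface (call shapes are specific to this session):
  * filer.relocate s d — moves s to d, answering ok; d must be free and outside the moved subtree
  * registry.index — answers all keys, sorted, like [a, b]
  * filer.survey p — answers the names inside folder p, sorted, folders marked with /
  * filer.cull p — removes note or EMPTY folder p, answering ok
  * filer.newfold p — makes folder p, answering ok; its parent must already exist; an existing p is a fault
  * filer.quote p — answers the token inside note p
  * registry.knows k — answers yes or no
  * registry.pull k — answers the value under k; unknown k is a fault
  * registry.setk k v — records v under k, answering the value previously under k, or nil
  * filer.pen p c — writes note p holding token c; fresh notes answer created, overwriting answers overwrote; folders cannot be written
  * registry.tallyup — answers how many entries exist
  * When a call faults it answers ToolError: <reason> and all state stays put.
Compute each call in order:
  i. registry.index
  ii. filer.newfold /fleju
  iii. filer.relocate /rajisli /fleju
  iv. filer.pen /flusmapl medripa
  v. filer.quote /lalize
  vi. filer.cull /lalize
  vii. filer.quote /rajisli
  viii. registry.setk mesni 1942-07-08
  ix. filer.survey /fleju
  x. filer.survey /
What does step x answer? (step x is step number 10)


Using registry.index(), and see [].
I use filer.newfold(p→/fleju): ok.
I use filer.relocate(s→/rajisli, d→/fleju), → ToolError: exists.
I call filer.pen(p→/flusmapl, c→medripa), and observe created.
Calling filer.quote(p→/lalize), yielding trofugra.
I run filer.cull(p→/lalize), giving ok.
I try filer.quote(p→/rajisli): snasiz.
I invoke registry.setk(k→mesni, v→1942-07-08), giving nil.
Then filer.survey(p→/fleju), giving [].
Next I call filer.survey(p→/), and observe [fleju/, flusmapl, rajisli].

Answer: [fleju/, flusmapl, rajisli]


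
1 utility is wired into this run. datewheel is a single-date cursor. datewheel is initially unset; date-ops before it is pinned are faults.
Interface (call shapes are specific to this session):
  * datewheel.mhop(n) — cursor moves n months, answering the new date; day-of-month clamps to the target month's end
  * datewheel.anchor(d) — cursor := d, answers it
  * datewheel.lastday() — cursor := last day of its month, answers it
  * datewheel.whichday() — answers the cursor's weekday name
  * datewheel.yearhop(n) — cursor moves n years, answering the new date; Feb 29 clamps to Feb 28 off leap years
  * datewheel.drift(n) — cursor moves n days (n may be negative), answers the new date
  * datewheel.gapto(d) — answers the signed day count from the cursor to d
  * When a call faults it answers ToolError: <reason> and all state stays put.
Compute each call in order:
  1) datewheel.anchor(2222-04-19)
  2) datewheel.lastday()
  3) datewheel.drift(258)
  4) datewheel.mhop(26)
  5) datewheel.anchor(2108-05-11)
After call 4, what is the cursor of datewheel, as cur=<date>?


I use datewheel.anchor(d→2222-04-19), → 2222-04-19.
I use datewheel.lastday, and observe 2222-04-30.
I use datewheel.drift(n→258), which returns 2223-01-13.
I call datewheel.mhop(n→26), and see 2225-03-13.
I use datewheel.anchor(d→2108-05-11), → 2108-05-11.

Answer: cur=2225-03-13


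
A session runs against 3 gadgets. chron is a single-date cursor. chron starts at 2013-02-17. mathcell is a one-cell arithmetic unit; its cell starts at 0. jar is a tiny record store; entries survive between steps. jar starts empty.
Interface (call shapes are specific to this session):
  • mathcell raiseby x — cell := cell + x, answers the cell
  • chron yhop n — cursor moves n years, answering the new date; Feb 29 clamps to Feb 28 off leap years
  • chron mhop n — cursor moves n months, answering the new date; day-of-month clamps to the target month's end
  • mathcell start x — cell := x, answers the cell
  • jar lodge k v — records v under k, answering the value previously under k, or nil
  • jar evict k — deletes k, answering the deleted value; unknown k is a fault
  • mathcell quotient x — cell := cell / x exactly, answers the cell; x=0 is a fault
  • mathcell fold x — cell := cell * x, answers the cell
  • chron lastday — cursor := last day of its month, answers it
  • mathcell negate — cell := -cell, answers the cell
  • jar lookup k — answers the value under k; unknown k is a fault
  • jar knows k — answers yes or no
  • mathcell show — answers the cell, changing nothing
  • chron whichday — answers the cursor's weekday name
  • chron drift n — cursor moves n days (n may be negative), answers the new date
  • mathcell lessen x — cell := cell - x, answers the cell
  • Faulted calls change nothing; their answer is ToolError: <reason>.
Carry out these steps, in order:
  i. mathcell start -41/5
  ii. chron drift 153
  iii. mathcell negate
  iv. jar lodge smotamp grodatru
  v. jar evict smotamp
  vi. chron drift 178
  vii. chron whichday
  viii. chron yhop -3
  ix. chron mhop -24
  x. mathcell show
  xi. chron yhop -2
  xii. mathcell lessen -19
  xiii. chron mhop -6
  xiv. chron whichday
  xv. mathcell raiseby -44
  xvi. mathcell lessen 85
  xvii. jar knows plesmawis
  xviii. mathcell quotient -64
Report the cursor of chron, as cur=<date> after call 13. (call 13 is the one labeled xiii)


Answer: cur=2006-07-14

Derivation:
→ mathcell start(x=-41/5)
← -41/5
→ chron drift(n=153)
← 2013-07-20
→ mathcell negate()
← 41/5
→ jar lodge(k=smotamp, v=grodatru)
← nil
→ jar evict(k=smotamp)
← grodatru
→ chron drift(n=178)
← 2014-01-14
→ chron whichday()
← Tuesday
→ chron yhop(n=-3)
← 2011-01-14
→ chron mhop(n=-24)
← 2009-01-14
→ mathcell show()
← 41/5
→ chron yhop(n=-2)
← 2007-01-14
→ mathcell lessen(x=-19)
← 136/5
→ chron mhop(n=-6)
← 2006-07-14
→ chron whichday()
← Friday
→ mathcell raiseby(x=-44)
← -84/5
→ mathcell lessen(x=85)
← -509/5
→ jar knows(k=plesmawis)
← no
→ mathcell quotient(x=-64)
← 509/320


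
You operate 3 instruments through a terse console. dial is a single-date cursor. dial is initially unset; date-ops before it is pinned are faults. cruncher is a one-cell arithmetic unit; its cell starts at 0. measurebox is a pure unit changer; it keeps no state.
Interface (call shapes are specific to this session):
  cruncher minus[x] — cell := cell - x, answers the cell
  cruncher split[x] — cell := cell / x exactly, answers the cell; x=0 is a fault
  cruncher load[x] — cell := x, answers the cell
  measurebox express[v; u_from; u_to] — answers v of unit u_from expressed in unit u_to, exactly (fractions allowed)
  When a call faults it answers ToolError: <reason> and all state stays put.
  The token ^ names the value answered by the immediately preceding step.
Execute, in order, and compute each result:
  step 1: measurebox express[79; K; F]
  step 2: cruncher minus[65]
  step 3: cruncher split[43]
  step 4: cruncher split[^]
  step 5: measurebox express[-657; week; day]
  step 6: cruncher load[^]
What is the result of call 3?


Step: measurebox express[v: 79; u_from: K; u_to: F]
Result: -31747/100
Step: cruncher minus[x: 65]
Result: -65
Step: cruncher split[x: 43]
Result: -65/43
Step: cruncher split[x: ^]
Result: 1
Step: measurebox express[v: -657; u_from: week; u_to: day]
Result: -4599
Step: cruncher load[x: ^]
Result: -4599

Answer: -65/43


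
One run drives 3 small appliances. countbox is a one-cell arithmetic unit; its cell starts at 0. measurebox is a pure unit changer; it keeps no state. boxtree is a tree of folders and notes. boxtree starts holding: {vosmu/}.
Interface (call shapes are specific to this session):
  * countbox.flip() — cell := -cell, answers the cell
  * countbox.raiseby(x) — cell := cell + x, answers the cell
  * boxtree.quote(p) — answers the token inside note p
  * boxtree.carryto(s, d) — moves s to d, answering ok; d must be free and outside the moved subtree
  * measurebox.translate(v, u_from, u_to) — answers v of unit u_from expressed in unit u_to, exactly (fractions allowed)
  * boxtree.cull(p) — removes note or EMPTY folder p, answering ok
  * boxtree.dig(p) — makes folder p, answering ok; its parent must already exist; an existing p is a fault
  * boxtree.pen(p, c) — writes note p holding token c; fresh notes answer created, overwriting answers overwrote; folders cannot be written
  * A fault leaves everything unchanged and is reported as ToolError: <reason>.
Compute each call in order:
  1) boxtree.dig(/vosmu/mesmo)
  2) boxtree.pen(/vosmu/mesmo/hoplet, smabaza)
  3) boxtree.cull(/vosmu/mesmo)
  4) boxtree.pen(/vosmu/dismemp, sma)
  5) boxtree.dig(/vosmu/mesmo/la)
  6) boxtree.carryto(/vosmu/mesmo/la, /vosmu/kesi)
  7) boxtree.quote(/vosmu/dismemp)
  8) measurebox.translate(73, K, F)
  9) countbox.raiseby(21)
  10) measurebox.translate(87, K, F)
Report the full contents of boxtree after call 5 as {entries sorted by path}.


Answer: {vosmu/, vosmu/dismemp=sma, vosmu/mesmo/, vosmu/mesmo/hoplet=smabaza, vosmu/mesmo/la/}

Derivation:
Do: boxtree.dig[p=/vosmu/mesmo]
See: ok
Do: boxtree.pen[p=/vosmu/mesmo/hoplet; c=smabaza]
See: created
Do: boxtree.cull[p=/vosmu/mesmo]
See: ToolError: not empty
Do: boxtree.pen[p=/vosmu/dismemp; c=sma]
See: created
Do: boxtree.dig[p=/vosmu/mesmo/la]
See: ok
Do: boxtree.carryto[s=/vosmu/mesmo/la; d=/vosmu/kesi]
See: ok
Do: boxtree.quote[p=/vosmu/dismemp]
See: sma
Do: measurebox.translate[v=73; u_from=K; u_to=F]
See: -32827/100
Do: countbox.raiseby[x=21]
See: 21
Do: measurebox.translate[v=87; u_from=K; u_to=F]
See: -30307/100


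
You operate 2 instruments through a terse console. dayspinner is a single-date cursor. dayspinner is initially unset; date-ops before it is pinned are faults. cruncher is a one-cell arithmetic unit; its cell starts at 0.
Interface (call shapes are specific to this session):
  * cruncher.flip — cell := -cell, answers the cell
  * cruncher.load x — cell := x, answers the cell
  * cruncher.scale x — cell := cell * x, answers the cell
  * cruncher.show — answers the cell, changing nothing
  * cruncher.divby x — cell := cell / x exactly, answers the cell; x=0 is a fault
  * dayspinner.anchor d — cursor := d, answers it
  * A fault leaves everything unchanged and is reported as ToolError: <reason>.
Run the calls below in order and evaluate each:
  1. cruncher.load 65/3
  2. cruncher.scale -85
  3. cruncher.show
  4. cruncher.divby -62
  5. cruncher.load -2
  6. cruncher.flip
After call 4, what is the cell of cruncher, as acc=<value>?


Answer: acc=5525/186

Derivation:
·→ cruncher.load(x: 65/3)
·← 65/3
·→ cruncher.scale(x: -85)
·← -5525/3
·→ cruncher.show()
·← -5525/3
·→ cruncher.divby(x: -62)
·← 5525/186
·→ cruncher.load(x: -2)
·← -2
·→ cruncher.flip()
·← 2


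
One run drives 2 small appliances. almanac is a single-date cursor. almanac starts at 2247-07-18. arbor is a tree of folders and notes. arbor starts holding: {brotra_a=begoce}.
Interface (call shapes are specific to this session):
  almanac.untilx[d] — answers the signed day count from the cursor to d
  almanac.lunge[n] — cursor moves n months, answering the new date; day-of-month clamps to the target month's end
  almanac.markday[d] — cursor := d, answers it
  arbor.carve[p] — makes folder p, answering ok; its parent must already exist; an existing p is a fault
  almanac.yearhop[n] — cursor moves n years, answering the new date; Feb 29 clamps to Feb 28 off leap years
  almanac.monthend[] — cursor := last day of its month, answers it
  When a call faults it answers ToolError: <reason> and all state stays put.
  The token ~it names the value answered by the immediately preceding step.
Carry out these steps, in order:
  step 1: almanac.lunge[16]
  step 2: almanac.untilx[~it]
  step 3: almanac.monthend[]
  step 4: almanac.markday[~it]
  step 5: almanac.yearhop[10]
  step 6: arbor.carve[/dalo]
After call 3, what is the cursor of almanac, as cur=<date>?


Answer: cur=2248-11-30

Derivation:
I use almanac.lunge using n: 16, and see 2248-11-18.
Using almanac.untilx using d: ~it, — result: 0.
I try almanac.monthend, — result: 2248-11-30.
Invoking almanac.markday using d: ~it: 2248-11-30.
I invoke almanac.yearhop using n: 10, giving 2258-11-30.
Using arbor.carve using p: /dalo, and get ok.


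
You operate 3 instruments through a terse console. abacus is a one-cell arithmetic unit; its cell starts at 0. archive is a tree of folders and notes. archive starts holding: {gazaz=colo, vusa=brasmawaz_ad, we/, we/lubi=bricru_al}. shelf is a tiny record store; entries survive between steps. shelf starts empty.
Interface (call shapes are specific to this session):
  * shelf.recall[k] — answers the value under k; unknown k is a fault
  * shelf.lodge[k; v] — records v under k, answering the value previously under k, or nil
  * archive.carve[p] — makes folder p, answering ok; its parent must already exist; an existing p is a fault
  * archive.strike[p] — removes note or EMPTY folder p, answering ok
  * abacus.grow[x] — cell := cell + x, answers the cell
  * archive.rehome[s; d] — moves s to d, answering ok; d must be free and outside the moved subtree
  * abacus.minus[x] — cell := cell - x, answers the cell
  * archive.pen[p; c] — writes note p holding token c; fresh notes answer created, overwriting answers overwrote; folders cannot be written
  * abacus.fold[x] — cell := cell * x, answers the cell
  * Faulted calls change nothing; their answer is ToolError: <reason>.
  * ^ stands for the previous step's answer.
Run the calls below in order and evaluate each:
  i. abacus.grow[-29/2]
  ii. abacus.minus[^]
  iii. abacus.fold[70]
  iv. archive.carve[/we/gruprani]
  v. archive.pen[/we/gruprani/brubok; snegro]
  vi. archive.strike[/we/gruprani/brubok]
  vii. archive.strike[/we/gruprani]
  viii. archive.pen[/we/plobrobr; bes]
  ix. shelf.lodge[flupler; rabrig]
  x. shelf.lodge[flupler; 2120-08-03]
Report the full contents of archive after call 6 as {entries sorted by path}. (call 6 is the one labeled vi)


Answer: {gazaz=colo, vusa=brasmawaz_ad, we/, we/gruprani/, we/lubi=bricru_al}

Derivation:
>>> grow x=-29/2
[out] -29/2
>>> minus x=^
[out] 0
>>> fold x=70
[out] 0
>>> carve p=/we/gruprani
[out] ok
>>> pen p=/we/gruprani/brubok c=snegro
[out] created
>>> strike p=/we/gruprani/brubok
[out] ok
>>> strike p=/we/gruprani
[out] ok
>>> pen p=/we/plobrobr c=bes
[out] created
>>> lodge k=flupler v=rabrig
[out] nil
>>> lodge k=flupler v=2120-08-03
[out] rabrig


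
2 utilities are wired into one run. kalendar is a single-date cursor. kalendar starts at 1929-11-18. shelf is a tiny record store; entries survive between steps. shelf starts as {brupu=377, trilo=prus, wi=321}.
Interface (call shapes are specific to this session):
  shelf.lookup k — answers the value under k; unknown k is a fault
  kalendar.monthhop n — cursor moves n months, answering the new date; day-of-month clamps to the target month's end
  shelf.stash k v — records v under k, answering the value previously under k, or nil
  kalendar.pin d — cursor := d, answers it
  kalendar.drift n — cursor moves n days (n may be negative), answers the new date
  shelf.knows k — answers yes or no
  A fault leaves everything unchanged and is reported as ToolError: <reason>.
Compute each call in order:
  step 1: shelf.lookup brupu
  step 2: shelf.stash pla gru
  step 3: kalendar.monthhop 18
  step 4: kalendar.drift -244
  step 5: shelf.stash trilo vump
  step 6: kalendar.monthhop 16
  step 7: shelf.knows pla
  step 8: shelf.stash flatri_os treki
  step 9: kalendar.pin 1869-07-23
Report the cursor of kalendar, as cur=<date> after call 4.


>>> lookup k: brupu
:: 377
>>> stash k: pla v: gru
:: nil
>>> monthhop n: 18
:: 1931-05-18
>>> drift n: -244
:: 1930-09-16
>>> stash k: trilo v: vump
:: prus
>>> monthhop n: 16
:: 1932-01-16
>>> knows k: pla
:: yes
>>> stash k: flatri_os v: treki
:: nil
>>> pin d: 1869-07-23
:: 1869-07-23

Answer: cur=1930-09-16


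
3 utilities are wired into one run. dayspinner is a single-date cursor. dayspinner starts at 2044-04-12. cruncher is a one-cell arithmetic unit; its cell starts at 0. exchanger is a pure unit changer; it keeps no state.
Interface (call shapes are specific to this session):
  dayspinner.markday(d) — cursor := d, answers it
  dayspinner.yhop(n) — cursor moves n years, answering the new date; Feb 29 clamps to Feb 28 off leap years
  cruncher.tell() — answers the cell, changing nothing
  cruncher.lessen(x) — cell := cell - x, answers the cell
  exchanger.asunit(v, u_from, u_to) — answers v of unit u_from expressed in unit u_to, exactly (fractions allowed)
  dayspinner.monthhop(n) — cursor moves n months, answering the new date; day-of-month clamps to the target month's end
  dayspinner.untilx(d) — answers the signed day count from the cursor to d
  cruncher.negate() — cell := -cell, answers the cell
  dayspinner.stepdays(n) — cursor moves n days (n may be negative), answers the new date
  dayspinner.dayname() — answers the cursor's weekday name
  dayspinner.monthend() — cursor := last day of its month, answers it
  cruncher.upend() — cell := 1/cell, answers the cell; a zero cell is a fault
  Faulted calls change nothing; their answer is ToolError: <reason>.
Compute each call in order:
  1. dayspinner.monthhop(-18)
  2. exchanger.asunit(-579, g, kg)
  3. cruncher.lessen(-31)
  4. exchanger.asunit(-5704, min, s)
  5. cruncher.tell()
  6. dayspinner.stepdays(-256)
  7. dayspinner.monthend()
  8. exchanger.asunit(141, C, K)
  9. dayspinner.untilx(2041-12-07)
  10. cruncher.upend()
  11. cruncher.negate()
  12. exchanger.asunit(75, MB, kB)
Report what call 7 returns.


Answer: 2042-01-31

Derivation:
CALL dayspinner.monthhop[n→-18]
RET  2042-10-12
CALL exchanger.asunit[v→-579; u_from→g; u_to→kg]
RET  -579/1000
CALL cruncher.lessen[x→-31]
RET  31
CALL exchanger.asunit[v→-5704; u_from→min; u_to→s]
RET  -342240
CALL cruncher.tell[]
RET  31
CALL dayspinner.stepdays[n→-256]
RET  2042-01-29
CALL dayspinner.monthend[]
RET  2042-01-31
CALL exchanger.asunit[v→141; u_from→C; u_to→K]
RET  8283/20
CALL dayspinner.untilx[d→2041-12-07]
RET  -55
CALL cruncher.upend[]
RET  1/31
CALL cruncher.negate[]
RET  -1/31
CALL exchanger.asunit[v→75; u_from→MB; u_to→kB]
RET  75000


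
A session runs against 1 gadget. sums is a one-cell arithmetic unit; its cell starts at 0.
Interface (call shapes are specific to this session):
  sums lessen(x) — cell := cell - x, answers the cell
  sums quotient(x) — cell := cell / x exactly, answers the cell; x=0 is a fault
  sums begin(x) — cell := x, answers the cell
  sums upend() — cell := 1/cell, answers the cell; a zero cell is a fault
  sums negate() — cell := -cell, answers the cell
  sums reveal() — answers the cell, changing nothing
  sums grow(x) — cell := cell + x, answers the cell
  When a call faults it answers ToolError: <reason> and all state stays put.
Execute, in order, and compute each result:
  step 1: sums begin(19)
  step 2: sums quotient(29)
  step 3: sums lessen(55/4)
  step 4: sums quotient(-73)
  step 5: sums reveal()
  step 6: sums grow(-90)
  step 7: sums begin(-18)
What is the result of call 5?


% sums begin x: 19
[out] 19
% sums quotient x: 29
[out] 19/29
% sums lessen x: 55/4
[out] -1519/116
% sums quotient x: -73
[out] 1519/8468
% sums reveal
[out] 1519/8468
% sums grow x: -90
[out] -760601/8468
% sums begin x: -18
[out] -18

Answer: 1519/8468


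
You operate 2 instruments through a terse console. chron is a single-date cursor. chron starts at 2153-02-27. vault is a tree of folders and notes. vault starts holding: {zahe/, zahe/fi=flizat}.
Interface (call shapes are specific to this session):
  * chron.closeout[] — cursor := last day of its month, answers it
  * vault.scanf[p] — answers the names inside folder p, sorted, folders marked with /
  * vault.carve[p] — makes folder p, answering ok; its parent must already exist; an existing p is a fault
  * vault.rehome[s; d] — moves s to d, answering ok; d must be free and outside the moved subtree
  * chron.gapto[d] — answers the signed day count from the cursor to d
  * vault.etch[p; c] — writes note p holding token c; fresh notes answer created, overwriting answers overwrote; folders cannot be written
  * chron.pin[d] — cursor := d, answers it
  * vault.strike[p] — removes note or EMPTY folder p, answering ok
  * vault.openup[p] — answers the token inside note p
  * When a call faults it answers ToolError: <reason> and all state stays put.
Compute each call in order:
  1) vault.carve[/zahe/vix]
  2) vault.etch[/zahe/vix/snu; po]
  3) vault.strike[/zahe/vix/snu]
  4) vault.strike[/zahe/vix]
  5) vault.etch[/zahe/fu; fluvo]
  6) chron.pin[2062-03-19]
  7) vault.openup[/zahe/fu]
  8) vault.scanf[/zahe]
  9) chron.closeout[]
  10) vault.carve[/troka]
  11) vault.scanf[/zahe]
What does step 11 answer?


·→ carve(p→/zahe/vix)
·← ok
·→ etch(p→/zahe/vix/snu, c→po)
·← created
·→ strike(p→/zahe/vix/snu)
·← ok
·→ strike(p→/zahe/vix)
·← ok
·→ etch(p→/zahe/fu, c→fluvo)
·← created
·→ pin(d→2062-03-19)
·← 2062-03-19
·→ openup(p→/zahe/fu)
·← fluvo
·→ scanf(p→/zahe)
·← [fi, fu]
·→ closeout()
·← 2062-03-31
·→ carve(p→/troka)
·← ok
·→ scanf(p→/zahe)
·← [fi, fu]

Answer: [fi, fu]


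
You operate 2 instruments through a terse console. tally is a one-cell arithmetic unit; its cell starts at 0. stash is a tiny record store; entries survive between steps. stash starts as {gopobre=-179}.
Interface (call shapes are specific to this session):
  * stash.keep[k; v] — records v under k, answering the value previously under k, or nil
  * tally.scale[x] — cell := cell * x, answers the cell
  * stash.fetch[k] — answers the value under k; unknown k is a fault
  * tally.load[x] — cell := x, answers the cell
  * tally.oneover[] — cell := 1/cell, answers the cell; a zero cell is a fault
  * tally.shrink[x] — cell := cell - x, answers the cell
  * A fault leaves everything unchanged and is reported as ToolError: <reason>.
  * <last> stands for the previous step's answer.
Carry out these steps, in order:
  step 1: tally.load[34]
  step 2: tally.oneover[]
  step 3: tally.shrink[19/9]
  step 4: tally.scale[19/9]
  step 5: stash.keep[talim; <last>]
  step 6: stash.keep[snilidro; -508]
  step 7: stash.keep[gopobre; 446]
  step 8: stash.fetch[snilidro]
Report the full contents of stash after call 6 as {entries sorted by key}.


Act: tally.load[x=34]
Obs: 34
Act: tally.oneover[]
Obs: 1/34
Act: tally.shrink[x=19/9]
Obs: -637/306
Act: tally.scale[x=19/9]
Obs: -12103/2754
Act: stash.keep[k=talim; v=<last>]
Obs: nil
Act: stash.keep[k=snilidro; v=-508]
Obs: nil
Act: stash.keep[k=gopobre; v=446]
Obs: -179
Act: stash.fetch[k=snilidro]
Obs: -508

Answer: {gopobre=-179, snilidro=-508, talim=-12103/2754}


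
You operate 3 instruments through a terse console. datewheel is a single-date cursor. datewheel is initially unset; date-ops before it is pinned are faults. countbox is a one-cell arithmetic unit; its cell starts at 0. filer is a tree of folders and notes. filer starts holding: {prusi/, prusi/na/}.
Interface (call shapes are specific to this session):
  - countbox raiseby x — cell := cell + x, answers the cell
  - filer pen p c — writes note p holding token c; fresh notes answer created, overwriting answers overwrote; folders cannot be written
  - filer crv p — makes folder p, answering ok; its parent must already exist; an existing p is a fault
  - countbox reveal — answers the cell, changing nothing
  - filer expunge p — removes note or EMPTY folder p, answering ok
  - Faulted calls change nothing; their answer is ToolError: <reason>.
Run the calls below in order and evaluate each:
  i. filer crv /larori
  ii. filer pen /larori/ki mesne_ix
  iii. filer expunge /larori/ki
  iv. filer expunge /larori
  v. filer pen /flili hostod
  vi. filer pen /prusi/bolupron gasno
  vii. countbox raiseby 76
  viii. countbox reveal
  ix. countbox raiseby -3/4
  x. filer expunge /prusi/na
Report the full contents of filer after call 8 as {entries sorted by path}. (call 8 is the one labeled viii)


Answer: {flili=hostod, prusi/, prusi/bolupron=gasno, prusi/na/}

Derivation:
>> filer crv(p: /larori)
<< ok
>> filer pen(p: /larori/ki, c: mesne_ix)
<< created
>> filer expunge(p: /larori/ki)
<< ok
>> filer expunge(p: /larori)
<< ok
>> filer pen(p: /flili, c: hostod)
<< created
>> filer pen(p: /prusi/bolupron, c: gasno)
<< created
>> countbox raiseby(x: 76)
<< 76
>> countbox reveal()
<< 76
>> countbox raiseby(x: -3/4)
<< 301/4
>> filer expunge(p: /prusi/na)
<< ok


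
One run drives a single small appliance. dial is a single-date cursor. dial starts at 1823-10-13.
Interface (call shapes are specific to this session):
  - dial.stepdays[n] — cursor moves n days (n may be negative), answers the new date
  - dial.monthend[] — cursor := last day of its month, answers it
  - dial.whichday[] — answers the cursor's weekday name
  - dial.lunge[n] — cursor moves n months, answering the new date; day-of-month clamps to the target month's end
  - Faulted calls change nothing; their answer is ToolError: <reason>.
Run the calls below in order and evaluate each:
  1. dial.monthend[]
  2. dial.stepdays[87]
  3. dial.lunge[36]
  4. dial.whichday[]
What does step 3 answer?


>>> dial.monthend
:: 1823-10-31
>>> dial.stepdays n: 87
:: 1824-01-26
>>> dial.lunge n: 36
:: 1827-01-26
>>> dial.whichday
:: Friday

Answer: 1827-01-26


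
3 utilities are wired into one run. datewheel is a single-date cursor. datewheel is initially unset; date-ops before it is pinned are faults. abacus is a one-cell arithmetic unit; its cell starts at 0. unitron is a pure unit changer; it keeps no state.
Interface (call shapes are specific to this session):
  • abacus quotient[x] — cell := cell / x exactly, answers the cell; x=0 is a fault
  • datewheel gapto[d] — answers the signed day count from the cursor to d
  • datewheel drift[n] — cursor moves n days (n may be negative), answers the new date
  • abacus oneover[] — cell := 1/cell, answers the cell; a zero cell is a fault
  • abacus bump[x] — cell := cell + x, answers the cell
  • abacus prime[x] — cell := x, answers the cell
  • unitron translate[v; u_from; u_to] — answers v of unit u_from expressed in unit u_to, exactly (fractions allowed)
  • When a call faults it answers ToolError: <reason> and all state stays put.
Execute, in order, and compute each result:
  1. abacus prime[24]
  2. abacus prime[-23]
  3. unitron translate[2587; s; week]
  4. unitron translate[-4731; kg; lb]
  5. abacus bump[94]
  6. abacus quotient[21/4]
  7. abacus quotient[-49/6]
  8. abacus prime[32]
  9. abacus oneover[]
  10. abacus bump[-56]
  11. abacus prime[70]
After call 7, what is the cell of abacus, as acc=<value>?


Answer: acc=-568/343

Derivation:
I use abacus prime with x='24', yielding 24.
Using abacus prime with x='-23', and observe -23.
Invoking unitron translate with v='2587', u_from='s', u_to='week', and observe 2587/604800.
I use unitron translate with v='-4731', u_from='kg', u_to='lb', and observe -473100000000/45359237.
Then abacus bump with x='94', and get 71.
I run abacus quotient with x='21/4', — result: 284/21.
I invoke abacus quotient with x='-49/6', and see -568/343.
I run abacus prime with x='32', and observe 32.
Now I run abacus oneover, and get 1/32.
Next I call abacus bump with x='-56', yielding -1791/32.
Calling abacus prime with x='70', yielding 70.


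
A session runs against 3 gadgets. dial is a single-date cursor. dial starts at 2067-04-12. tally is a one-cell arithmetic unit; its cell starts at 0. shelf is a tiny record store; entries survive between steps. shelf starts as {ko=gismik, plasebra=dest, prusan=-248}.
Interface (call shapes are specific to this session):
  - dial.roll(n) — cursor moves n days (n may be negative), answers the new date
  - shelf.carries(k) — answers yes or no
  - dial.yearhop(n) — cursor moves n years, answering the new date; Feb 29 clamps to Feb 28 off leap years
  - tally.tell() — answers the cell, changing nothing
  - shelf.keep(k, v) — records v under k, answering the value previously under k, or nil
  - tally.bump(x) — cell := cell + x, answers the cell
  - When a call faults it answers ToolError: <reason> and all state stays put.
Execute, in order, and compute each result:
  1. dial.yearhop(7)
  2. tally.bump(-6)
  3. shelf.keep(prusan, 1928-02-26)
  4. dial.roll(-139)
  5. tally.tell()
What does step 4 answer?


~$ yearhop 7
:: 2074-04-12
~$ bump -6
:: -6
~$ keep prusan 1928-02-26
:: -248
~$ roll -139
:: 2073-11-24
~$ tell
:: -6

Answer: 2073-11-24


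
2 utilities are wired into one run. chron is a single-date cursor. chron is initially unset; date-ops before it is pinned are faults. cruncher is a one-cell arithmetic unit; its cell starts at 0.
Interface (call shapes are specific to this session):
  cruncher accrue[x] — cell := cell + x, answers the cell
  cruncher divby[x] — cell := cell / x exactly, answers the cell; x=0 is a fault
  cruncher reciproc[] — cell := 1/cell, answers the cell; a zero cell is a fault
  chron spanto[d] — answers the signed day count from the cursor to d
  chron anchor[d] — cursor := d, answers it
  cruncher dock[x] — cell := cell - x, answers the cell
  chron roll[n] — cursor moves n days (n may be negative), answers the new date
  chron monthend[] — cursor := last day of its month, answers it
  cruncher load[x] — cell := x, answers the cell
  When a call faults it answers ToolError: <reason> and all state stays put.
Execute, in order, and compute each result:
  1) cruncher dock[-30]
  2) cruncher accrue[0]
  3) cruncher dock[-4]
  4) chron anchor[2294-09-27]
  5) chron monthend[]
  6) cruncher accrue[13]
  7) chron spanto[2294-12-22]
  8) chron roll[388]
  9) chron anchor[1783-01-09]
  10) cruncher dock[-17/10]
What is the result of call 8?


;; cruncher dock(x→-30) : 30
;; cruncher accrue(x→0) : 30
;; cruncher dock(x→-4) : 34
;; chron anchor(d→2294-09-27) : 2294-09-27
;; chron monthend() : 2294-09-30
;; cruncher accrue(x→13) : 47
;; chron spanto(d→2294-12-22) : 83
;; chron roll(n→388) : 2295-10-23
;; chron anchor(d→1783-01-09) : 1783-01-09
;; cruncher dock(x→-17/10) : 487/10

Answer: 2295-10-23


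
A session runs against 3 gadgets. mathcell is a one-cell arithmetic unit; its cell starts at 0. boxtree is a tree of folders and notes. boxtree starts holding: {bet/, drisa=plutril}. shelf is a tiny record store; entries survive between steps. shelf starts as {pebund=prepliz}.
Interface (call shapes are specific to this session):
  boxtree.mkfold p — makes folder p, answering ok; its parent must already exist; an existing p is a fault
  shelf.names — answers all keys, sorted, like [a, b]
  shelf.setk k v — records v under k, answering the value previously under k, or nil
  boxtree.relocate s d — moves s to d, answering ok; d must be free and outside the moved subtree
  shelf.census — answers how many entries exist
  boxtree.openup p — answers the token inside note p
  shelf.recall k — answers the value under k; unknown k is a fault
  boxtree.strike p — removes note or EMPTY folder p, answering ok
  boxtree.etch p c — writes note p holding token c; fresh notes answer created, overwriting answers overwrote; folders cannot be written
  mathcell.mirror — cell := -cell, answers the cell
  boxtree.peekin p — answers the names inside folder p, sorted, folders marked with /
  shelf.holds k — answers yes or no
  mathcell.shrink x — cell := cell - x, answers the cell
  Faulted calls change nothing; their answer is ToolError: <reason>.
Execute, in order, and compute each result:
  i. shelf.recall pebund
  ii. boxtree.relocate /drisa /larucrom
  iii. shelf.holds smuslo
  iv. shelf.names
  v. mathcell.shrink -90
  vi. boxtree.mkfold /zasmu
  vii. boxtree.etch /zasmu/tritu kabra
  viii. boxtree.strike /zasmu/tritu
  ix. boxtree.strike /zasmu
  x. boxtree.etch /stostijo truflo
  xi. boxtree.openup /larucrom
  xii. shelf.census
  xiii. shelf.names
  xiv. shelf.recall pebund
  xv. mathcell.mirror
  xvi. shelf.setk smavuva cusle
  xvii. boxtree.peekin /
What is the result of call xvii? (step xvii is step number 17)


Answer: [bet/, larucrom, stostijo]

Derivation:
→ shelf.recall(pebund)
← prepliz
→ boxtree.relocate(/drisa, /larucrom)
← ok
→ shelf.holds(smuslo)
← no
→ shelf.names()
← [pebund]
→ mathcell.shrink(-90)
← 90
→ boxtree.mkfold(/zasmu)
← ok
→ boxtree.etch(/zasmu/tritu, kabra)
← created
→ boxtree.strike(/zasmu/tritu)
← ok
→ boxtree.strike(/zasmu)
← ok
→ boxtree.etch(/stostijo, truflo)
← created
→ boxtree.openup(/larucrom)
← plutril
→ shelf.census()
← 1
→ shelf.names()
← [pebund]
→ shelf.recall(pebund)
← prepliz
→ mathcell.mirror()
← -90
→ shelf.setk(smavuva, cusle)
← nil
→ boxtree.peekin(/)
← [bet/, larucrom, stostijo]


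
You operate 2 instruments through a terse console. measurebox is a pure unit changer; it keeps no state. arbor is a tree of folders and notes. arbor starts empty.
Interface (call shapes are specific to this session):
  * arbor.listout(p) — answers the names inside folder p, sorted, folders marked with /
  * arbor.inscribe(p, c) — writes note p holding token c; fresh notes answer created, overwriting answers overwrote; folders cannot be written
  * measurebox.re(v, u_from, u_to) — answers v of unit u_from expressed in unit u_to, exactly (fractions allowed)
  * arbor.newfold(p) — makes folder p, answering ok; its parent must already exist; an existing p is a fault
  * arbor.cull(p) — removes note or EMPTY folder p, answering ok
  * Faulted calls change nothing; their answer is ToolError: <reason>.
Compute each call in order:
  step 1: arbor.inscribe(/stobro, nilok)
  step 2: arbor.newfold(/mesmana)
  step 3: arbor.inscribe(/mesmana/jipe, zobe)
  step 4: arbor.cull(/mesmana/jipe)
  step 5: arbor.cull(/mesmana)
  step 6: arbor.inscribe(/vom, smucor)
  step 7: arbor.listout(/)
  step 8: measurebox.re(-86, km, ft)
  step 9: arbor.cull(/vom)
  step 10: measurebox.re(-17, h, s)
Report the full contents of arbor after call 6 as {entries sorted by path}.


Answer: {stobro=nilok, vom=smucor}

Derivation:
Calling inscribe with p='/stobro', c='nilok': created.
Now I run newfold with p='/mesmana', yielding ok.
I invoke inscribe with p='/mesmana/jipe', c='zobe', — result: created.
Then cull with p='/mesmana/jipe', and see ok.
I try cull with p='/mesmana', which returns ok.
Calling inscribe with p='/vom', c='smucor', giving created.
I use listout with p='/': [stobro, vom].
Invoking re with v='-86', u_from='km', u_to='ft', and observe -107500000/381.
Invoking cull with p='/vom', and get ok.
Calling re with v='-17', u_from='h', u_to='s', which returns -61200.


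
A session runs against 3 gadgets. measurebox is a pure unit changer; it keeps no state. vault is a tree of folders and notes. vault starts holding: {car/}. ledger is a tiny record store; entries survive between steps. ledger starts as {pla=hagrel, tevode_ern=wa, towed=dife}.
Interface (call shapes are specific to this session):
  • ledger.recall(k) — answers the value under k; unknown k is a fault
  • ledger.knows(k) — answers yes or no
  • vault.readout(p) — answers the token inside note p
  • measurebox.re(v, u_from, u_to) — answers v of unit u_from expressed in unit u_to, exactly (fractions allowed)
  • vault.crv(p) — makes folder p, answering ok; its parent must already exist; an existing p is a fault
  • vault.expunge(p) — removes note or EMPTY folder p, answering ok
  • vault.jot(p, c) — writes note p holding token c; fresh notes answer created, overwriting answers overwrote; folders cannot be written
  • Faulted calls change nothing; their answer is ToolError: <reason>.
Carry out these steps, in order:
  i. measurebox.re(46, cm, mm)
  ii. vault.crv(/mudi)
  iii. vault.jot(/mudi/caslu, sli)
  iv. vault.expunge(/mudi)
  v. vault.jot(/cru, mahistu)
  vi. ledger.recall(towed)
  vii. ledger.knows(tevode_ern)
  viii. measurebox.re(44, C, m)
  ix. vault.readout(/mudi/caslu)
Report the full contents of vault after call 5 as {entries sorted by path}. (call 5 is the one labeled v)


> measurebox.re v: 46 u_from: cm u_to: mm
= 460
> vault.crv p: /mudi
= ok
> vault.jot p: /mudi/caslu c: sli
= created
> vault.expunge p: /mudi
= ToolError: not empty
> vault.jot p: /cru c: mahistu
= created
> ledger.recall k: towed
= dife
> ledger.knows k: tevode_ern
= yes
> measurebox.re v: 44 u_from: C u_to: m
= ToolError: incompatible units
> vault.readout p: /mudi/caslu
= sli

Answer: {car/, cru=mahistu, mudi/, mudi/caslu=sli}


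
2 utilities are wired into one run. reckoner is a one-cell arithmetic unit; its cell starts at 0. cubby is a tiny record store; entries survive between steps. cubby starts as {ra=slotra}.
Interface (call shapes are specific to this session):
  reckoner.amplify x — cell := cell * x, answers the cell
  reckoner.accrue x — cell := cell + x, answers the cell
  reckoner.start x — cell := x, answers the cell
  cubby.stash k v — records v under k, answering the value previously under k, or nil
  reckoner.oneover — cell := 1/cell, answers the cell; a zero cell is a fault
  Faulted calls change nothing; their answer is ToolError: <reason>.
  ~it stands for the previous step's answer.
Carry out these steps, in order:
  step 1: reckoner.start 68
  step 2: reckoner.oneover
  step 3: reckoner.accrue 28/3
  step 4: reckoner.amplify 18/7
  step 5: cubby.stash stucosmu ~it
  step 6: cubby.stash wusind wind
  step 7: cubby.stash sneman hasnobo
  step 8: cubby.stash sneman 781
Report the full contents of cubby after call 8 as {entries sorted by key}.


;; 1. start(68) : 68
;; 2. oneover() : 1/68
;; 3. accrue(28/3) : 1907/204
;; 4. amplify(18/7) : 5721/238
;; 5. stash(stucosmu, ~it) : nil
;; 6. stash(wusind, wind) : nil
;; 7. stash(sneman, hasnobo) : nil
;; 8. stash(sneman, 781) : hasnobo

Answer: {ra=slotra, sneman=781, stucosmu=5721/238, wusind=wind}


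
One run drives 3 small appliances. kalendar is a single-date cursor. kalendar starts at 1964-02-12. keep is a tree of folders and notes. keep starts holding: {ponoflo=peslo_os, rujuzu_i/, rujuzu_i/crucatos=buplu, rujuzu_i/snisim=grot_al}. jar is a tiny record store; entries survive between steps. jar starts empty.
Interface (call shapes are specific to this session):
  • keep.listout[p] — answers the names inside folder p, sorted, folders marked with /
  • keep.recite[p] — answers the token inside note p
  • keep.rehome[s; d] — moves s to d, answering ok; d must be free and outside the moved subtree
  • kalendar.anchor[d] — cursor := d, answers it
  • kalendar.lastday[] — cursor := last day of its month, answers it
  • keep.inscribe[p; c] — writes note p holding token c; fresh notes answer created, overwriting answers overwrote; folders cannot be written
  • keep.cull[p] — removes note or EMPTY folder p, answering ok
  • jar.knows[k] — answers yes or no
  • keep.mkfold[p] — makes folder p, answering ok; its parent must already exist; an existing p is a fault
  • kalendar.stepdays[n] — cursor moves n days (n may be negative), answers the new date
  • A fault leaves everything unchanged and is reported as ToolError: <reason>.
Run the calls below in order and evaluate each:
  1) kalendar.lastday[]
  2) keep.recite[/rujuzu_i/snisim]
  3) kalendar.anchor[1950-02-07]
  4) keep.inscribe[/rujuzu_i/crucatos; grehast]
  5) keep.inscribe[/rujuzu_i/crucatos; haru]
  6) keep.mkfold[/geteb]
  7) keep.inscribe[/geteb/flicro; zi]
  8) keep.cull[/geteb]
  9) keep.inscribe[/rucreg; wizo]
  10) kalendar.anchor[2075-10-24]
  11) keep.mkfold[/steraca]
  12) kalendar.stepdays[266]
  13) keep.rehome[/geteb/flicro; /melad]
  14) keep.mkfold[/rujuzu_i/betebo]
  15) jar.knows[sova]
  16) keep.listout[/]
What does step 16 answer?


==> lastday()
<== 1964-02-29
==> recite(p: /rujuzu_i/snisim)
<== grot_al
==> anchor(d: 1950-02-07)
<== 1950-02-07
==> inscribe(p: /rujuzu_i/crucatos, c: grehast)
<== overwrote
==> inscribe(p: /rujuzu_i/crucatos, c: haru)
<== overwrote
==> mkfold(p: /geteb)
<== ok
==> inscribe(p: /geteb/flicro, c: zi)
<== created
==> cull(p: /geteb)
<== ToolError: not empty
==> inscribe(p: /rucreg, c: wizo)
<== created
==> anchor(d: 2075-10-24)
<== 2075-10-24
==> mkfold(p: /steraca)
<== ok
==> stepdays(n: 266)
<== 2076-07-16
==> rehome(s: /geteb/flicro, d: /melad)
<== ok
==> mkfold(p: /rujuzu_i/betebo)
<== ok
==> knows(k: sova)
<== no
==> listout(p: /)
<== [geteb/, melad, ponoflo, rucreg, rujuzu_i/, steraca/]

Answer: [geteb/, melad, ponoflo, rucreg, rujuzu_i/, steraca/]
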